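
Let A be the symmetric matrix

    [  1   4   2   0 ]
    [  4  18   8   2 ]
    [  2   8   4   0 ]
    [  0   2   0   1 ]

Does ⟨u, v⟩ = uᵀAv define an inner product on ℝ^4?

Congruent diagonalization of A (simultaneous row and column reduction) yields pivots 1, 2, 0, -1.
So there are 2 positive, 1 negative, 1 zero pivots.
Hence Q is indefinite.
⟨·,·⟩ is an inner product exactly when A is positive definite.

no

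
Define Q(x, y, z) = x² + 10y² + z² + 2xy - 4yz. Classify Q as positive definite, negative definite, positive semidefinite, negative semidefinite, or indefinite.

The symmetric matrix of Q is A = [[1, 1, 0], [1, 10, -2], [0, -2, 1]].
Leading principal minors: Δ_1 = 1, Δ_2 = 9, Δ_3 = 5.
All leading principal minors are positive, so by Sylvester's criterion Q is positive definite.

positive definite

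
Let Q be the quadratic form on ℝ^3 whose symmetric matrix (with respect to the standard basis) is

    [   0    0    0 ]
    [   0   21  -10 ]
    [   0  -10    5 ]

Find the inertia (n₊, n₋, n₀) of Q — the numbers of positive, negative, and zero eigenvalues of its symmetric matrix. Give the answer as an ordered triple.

Congruent diagonalization of A (simultaneous row and column reduction) yields pivots 0, 21, 5/21.
That gives 2 positive, 1 zero pivots.

(2, 0, 1)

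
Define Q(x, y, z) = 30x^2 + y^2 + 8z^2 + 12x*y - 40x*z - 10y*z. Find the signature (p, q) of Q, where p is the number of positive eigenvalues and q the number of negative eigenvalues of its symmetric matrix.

Write A = [[30, 6, -20], [6, 1, -5], [-20, -5, 8]].
Symmetric row and column elimination reduces A to a congruent diagonal form with pivots 30, -1/5, -1/3.
Counting signs: 1 positive, 2 negative.

(1, 2)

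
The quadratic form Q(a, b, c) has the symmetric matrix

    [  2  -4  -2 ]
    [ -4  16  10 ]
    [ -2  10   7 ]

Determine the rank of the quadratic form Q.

3

Applying the same elementary operations to the rows and columns of A produces a congruent diagonal matrix with entries 2, 8, 1/2.
That gives 3 positive pivots.
The rank is the number of nonzero pivots: 3.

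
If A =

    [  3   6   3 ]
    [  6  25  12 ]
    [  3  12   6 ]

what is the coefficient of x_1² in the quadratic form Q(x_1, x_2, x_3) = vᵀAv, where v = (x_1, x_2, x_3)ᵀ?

3

The coefficient of x_1² is the diagonal entry A[1,1] = 3.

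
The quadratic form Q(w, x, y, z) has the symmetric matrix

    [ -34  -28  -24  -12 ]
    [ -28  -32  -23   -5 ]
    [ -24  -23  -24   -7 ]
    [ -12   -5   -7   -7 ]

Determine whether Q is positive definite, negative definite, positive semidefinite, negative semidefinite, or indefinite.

negative definite

Row-reducing A symmetrically gives the diagonal entries -34, -152/17, -895/152, -15/179.
That gives 4 negative pivots.
Hence Q is negative definite.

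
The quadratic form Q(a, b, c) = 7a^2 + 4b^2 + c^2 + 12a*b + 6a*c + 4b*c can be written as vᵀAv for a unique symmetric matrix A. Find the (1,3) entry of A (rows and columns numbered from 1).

3

The coefficient of a·c in Q is 6. For a symmetric A this equals A[1,3] + A[3,1] = 2·A[1,3].
So A[1,3] = 6/2 = 3.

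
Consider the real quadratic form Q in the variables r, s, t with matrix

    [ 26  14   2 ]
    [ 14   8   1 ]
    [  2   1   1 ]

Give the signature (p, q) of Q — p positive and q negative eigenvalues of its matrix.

An LDLᵀ factorisation of A has diagonal entries 26, 6/13, 5/6.
That gives 3 positive pivots.

(3, 0)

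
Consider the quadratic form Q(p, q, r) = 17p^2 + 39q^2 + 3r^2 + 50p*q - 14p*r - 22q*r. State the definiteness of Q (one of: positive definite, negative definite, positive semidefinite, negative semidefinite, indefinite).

Write A = [[17, 25, -7], [25, 39, -11], [-7, -11, 3]].
An LDLᵀ factorisation of A has diagonal entries 17, 38/17, -2/19.
So there are 2 positive, 1 negative pivots.
Hence Q is indefinite.

indefinite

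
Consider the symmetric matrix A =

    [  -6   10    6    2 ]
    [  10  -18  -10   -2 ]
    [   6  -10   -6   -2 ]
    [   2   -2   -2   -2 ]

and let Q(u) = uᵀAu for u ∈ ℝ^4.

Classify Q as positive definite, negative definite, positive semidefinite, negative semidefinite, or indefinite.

negative semidefinite

Symmetric row and column elimination reduces A to a congruent diagonal form with pivots -6, -4/3, 0, 0.
That gives 2 negative, 2 zero pivots.
Hence Q is negative semidefinite.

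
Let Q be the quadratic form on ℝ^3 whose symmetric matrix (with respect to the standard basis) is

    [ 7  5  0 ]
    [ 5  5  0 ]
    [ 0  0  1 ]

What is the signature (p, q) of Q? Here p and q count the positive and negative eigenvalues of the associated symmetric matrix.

Symmetric row and column elimination reduces A to a congruent diagonal form with pivots 7, 10/7, 1.
So there are 3 positive pivots.

(3, 0)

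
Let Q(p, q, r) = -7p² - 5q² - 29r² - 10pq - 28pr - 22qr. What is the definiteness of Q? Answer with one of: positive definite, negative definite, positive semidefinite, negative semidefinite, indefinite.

The associated matrix is A = [[-7, -5, -14], [-5, -5, -11], [-14, -11, -29]].
An LDLᵀ factorisation of A has diagonal entries -7, -10/7, -3/10.
So there are 3 negative pivots.
Hence Q is negative definite.

negative definite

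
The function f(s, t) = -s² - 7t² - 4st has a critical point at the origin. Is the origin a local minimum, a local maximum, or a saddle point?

local maximum

The Hessian at the origin is H = [[-2, -4], [-4, -14]].
det H = -2·-14 − (-4)² = 12 > 0 and H[1,1] = -2 < 0, so H is negative definite.
Therefore the origin is a local maximum.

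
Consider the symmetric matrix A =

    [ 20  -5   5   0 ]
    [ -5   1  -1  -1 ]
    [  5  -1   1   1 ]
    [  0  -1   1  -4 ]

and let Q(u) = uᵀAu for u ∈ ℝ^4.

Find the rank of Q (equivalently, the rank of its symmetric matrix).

2

Row-reducing A symmetrically gives the diagonal entries 20, -1/4, 0, 0.
That gives 1 positive, 1 negative, 2 zero pivots.
The rank is the number of nonzero pivots: 2.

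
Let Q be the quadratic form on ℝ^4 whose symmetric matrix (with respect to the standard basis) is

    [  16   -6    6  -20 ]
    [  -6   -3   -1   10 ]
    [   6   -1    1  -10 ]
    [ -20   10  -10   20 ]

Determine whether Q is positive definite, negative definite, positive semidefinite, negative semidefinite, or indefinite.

Applying the same elementary operations to the rows and columns of A produces a congruent diagonal matrix with entries 16, -21/4, -20/21, 0.
So there are 1 positive, 2 negative, 1 zero pivots.
Hence Q is indefinite.

indefinite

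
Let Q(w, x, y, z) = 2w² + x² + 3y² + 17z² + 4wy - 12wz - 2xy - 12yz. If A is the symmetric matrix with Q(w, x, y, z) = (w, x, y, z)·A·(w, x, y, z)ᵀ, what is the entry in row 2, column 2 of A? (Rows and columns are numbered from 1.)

1

The coefficient of x² in Q is 1, and that is exactly A[2,2].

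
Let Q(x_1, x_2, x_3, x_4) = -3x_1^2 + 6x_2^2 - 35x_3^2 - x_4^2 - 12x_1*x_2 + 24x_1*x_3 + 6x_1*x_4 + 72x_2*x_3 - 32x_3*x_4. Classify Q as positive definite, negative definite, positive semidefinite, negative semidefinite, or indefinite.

The symmetric matrix is A = [[-3, -6, 12, 3], [-6, 6, 36, 0], [12, 36, -35, -16], [3, 0, -16, -1]].
Symmetric row and column elimination reduces A to a congruent diagonal form with pivots -3, 18, 5, 0.
So there are 2 positive, 1 negative, 1 zero pivots.
Hence Q is indefinite.

indefinite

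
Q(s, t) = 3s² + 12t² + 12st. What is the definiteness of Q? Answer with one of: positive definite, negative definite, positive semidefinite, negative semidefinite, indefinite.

positive semidefinite

The symmetric matrix is A = [[3, 6], [6, 12]].
Row-reducing A symmetrically gives the diagonal entries 3, 0.
That gives 1 positive, 1 zero pivots.
Hence Q is positive semidefinite.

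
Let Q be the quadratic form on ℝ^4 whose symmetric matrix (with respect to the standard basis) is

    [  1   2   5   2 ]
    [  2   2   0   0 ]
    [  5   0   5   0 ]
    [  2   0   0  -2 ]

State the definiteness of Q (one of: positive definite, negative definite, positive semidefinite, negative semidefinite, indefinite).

indefinite

Row-reducing A symmetrically gives the diagonal entries 1, -2, 30, -4/3.
So there are 2 positive, 2 negative pivots.
Hence Q is indefinite.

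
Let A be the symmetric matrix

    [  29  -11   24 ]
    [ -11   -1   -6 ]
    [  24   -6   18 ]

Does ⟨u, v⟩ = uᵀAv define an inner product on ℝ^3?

no

Symmetric row and column elimination reduces A to a congruent diagonal form with pivots 29, -150/29, 0.
That gives 1 positive, 1 negative, 1 zero pivots.
Hence Q is indefinite.
⟨·,·⟩ is an inner product exactly when A is positive definite.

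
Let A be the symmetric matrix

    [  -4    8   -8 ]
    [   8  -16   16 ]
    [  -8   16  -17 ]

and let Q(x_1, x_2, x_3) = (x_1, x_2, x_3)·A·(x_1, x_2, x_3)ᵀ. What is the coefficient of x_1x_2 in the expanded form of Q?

16

The coefficient of x_1x_2 is A[1,2] + A[2,1] = 2·8 = 16.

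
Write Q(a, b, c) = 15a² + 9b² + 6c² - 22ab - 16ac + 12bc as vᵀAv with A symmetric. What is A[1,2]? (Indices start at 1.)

-11

The coefficient of a·b in Q is -22. For a symmetric A this equals A[1,2] + A[2,1] = 2·A[1,2].
So A[1,2] = -22/2 = -11.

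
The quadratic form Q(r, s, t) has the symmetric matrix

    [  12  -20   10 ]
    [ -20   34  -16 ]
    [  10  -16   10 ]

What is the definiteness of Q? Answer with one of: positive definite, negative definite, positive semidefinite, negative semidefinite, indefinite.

positive definite

Leading principal minors: Δ_1 = 12, Δ_2 = 8, Δ_3 = 8.
All leading principal minors are positive, so by Sylvester's criterion Q is positive definite.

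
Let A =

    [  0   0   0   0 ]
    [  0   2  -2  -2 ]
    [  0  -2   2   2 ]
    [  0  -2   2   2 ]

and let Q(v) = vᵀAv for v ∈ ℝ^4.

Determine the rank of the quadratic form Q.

Applying the same elementary operations to the rows and columns of A produces a congruent diagonal matrix with entries 0, 2, 0, 0.
That gives 1 positive, 3 zero pivots.
The rank is the number of nonzero pivots: 1.

1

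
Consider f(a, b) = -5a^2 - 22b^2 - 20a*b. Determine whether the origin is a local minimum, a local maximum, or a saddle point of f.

The Hessian at the origin is H = [[-10, -20], [-20, -44]].
det H = -10·-44 − (-20)² = 40 > 0 and H[1,1] = -10 < 0, so H is negative definite.
Therefore the origin is a local maximum.

local maximum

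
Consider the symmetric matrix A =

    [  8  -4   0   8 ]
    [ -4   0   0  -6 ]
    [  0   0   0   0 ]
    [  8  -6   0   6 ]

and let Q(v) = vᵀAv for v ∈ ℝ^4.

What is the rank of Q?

2

Symmetric row and column elimination reduces A to a congruent diagonal form with pivots 8, -2, 0, 0.
That gives 1 positive, 1 negative, 2 zero pivots.
The rank is the number of nonzero pivots: 2.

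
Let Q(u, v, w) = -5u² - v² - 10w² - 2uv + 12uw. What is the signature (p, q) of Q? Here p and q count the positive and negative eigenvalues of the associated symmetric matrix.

Write A = [[-5, -1, 6], [-1, -1, 0], [6, 0, -10]].
Congruent diagonalization of A (simultaneous row and column reduction) yields pivots -5, -4/5, -1.
So there are 3 negative pivots.

(0, 3)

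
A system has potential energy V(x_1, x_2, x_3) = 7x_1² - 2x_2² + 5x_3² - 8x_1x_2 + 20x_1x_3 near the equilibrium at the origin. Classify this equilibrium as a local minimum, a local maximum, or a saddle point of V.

saddle point

The Hessian at the origin is H = [[14, -8, 20], [-8, -4, 0], [20, 0, 10]].
Row-reducing H symmetrically gives the diagonal entries 14, -60/7, -10/3.
So there are 1 positive, 2 negative pivots.
H is indefinite, so the origin is a saddle point.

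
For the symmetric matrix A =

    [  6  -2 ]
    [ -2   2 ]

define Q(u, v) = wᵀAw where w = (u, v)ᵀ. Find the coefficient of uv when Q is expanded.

The coefficient of uv is A[1,2] + A[2,1] = 2·(-2) = -4.

-4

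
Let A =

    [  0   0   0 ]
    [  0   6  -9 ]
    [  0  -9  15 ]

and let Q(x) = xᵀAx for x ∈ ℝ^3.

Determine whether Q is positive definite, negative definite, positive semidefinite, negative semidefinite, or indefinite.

positive semidefinite

Applying the same elementary operations to the rows and columns of A produces a congruent diagonal matrix with entries 0, 6, 3/2.
That gives 2 positive, 1 zero pivots.
Hence Q is positive semidefinite.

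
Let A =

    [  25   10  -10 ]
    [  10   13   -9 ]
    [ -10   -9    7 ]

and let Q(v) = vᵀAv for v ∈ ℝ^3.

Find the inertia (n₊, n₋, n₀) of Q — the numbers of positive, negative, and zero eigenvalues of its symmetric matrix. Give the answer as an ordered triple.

(3, 0, 0)

Row-reducing A symmetrically gives the diagonal entries 25, 9, 2/9.
So there are 3 positive pivots.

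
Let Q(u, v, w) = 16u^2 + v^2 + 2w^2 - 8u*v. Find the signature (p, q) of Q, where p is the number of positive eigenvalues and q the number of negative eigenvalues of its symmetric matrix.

(2, 0)

The symmetric matrix is A = [[16, -4, 0], [-4, 1, 0], [0, 0, 2]].
Congruent diagonalization of A (simultaneous row and column reduction) yields pivots 16, 0, 2.
That gives 2 positive, 1 zero pivots.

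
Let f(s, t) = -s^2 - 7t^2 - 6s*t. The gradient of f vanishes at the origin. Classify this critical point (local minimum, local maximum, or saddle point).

The Hessian at the origin is H = [[-2, -6], [-6, -14]].
det H = -2·-14 − (-6)² = -8 < 0, so H is indefinite.
Therefore the origin is a saddle point.

saddle point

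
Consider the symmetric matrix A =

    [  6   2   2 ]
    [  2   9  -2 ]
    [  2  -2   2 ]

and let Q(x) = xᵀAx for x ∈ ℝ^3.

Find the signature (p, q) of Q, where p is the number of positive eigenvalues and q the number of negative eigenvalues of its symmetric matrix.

(3, 0)

Symmetric row and column elimination reduces A to a congruent diagonal form with pivots 6, 25/3, 12/25.
That gives 3 positive pivots.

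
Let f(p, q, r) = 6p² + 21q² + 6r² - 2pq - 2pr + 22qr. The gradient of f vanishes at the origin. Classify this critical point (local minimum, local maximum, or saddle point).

local minimum

The Hessian at the origin is H = [[12, -2, -2], [-2, 42, 22], [-2, 22, 12]].
An LDLᵀ factorisation of H has diagonal entries 12, 125/3, 2/5.
That gives 3 positive pivots.
H is positive definite, so the origin is a strict local minimum.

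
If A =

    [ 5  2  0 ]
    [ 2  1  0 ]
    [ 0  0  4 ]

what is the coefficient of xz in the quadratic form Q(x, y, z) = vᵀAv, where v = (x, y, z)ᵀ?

The coefficient of xz is A[1,3] + A[3,1] = 2·0 = 0.

0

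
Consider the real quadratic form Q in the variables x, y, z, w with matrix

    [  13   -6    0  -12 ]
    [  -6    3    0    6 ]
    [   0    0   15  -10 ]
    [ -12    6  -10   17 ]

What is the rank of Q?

4

An LDLᵀ factorisation of A has diagonal entries 13, 3/13, 15, -5/3.
Counting signs: 3 positive, 1 negative.
The rank is the number of nonzero pivots: 4.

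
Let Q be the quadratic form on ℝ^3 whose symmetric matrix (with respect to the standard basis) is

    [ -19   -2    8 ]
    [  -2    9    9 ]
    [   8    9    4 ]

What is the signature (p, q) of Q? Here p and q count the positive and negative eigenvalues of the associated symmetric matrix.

An LDLᵀ factorisation of A has diagonal entries -19, 175/19, 1/7.
So there are 2 positive, 1 negative pivots.

(2, 1)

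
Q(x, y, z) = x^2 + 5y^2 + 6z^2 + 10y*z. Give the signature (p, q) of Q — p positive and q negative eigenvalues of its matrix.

The symmetric matrix is A = [[1, 0, 0], [0, 5, 5], [0, 5, 6]].
An LDLᵀ factorisation of A has diagonal entries 1, 5, 1.
So there are 3 positive pivots.

(3, 0)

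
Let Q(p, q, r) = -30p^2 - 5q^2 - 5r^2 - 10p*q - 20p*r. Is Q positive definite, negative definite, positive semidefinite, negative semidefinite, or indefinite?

negative definite

The symmetric matrix of Q is A = [[-30, -5, -10], [-5, -5, 0], [-10, 0, -5]].
Leading principal minors: Δ_1 = -30, Δ_2 = 125, Δ_3 = -125.
The signs alternate starting with Δ_1 < 0, so by Sylvester's criterion Q is negative definite.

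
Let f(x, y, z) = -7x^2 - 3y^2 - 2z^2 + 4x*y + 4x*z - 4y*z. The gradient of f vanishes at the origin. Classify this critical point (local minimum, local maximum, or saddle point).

local maximum

The Hessian at the origin is H = [[-14, 4, 4], [4, -6, -4], [4, -4, -4]].
Applying the same elementary operations to the rows and columns of H produces a congruent diagonal matrix with entries -14, -34/7, -20/17.
That gives 3 negative pivots.
H is negative definite, so the origin is a strict local maximum.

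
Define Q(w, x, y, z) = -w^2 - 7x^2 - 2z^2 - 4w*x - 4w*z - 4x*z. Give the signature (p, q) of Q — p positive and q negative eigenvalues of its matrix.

(1, 2)

The symmetric matrix is A = [[-1, -2, 0, -2], [-2, -7, 0, -2], [0, 0, 0, 0], [-2, -2, 0, -2]].
Row-reducing A symmetrically gives the diagonal entries -1, -3, 0, 10/3.
So there are 1 positive, 2 negative, 1 zero pivots.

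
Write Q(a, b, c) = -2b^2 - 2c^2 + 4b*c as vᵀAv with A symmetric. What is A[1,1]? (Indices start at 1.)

0

The coefficient of a^2 in Q is 0, and that is exactly A[1,1].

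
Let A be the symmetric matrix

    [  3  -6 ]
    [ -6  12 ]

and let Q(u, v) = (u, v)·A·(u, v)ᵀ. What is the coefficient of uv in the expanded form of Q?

The coefficient of uv is A[1,2] + A[2,1] = 2·(-6) = -12.

-12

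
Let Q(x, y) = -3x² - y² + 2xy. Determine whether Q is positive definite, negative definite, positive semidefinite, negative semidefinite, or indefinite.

negative definite

The symmetric matrix of Q is [[-3, 1], [1, -1]].
For the 2×2 matrix [[-3, 1], [1, -1]]: det = -3·-1 − (1)² = 2, trace = -4.
det > 0 so both eigenvalues share the sign of the trace; trace = -4 < 0 ⇒ both negative.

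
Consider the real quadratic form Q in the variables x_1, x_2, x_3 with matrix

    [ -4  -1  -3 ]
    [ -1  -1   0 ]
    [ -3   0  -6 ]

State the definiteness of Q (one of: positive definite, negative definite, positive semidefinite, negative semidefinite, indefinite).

Applying the same elementary operations to the rows and columns of A produces a congruent diagonal matrix with entries -4, -3/4, -3.
So there are 3 negative pivots.
Hence Q is negative definite.

negative definite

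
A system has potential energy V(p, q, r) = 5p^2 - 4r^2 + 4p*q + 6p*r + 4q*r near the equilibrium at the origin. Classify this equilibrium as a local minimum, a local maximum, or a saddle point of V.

saddle point

The Hessian at the origin is H = [[10, 4, 6], [4, 0, 4], [6, 4, -8]].
Congruent diagonalization of H (simultaneous row and column reduction) yields pivots 10, -8/5, -10.
So there are 1 positive, 2 negative pivots.
H is indefinite, so the origin is a saddle point.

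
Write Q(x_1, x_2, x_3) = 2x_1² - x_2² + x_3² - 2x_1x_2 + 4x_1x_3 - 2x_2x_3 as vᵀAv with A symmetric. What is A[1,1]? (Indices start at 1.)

The coefficient of x_1² in Q is 2, and that is exactly A[1,1].

2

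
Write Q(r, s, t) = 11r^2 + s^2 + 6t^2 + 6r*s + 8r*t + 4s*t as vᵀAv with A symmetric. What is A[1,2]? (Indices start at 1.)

The coefficient of r·s in Q is 6. For a symmetric A this equals A[1,2] + A[2,1] = 2·A[1,2].
So A[1,2] = 6/2 = 3.

3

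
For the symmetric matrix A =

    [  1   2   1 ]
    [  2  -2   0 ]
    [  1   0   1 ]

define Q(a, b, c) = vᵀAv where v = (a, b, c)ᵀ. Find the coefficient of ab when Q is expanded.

4

The coefficient of ab is A[1,2] + A[2,1] = 2·2 = 4.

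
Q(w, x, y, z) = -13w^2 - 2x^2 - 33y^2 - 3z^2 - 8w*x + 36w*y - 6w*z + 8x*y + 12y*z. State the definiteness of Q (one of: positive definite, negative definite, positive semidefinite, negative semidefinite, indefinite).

The symmetric matrix is A = [[-13, -4, 18, -3], [-4, -2, 4, 0], [18, 4, -33, 6], [-3, 0, 6, -3]].
Row-reducing A symmetrically gives the diagonal entries -13, -10/13, -5, -6/5.
That gives 4 negative pivots.
Hence Q is negative definite.

negative definite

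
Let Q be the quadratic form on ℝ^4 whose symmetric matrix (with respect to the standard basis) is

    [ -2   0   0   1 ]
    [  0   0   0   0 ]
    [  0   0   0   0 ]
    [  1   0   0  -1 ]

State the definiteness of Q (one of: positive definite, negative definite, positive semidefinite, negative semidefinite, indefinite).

negative semidefinite

Applying the same elementary operations to the rows and columns of A produces a congruent diagonal matrix with entries -2, 0, 0, -1/2.
Counting signs: 2 negative, 2 zero.
Hence Q is negative semidefinite.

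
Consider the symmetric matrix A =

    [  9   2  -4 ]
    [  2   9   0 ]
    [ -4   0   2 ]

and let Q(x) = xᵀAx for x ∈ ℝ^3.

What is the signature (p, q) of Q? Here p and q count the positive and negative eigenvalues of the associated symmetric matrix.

Symmetric row and column elimination reduces A to a congruent diagonal form with pivots 9, 77/9, 10/77.
That gives 3 positive pivots.

(3, 0)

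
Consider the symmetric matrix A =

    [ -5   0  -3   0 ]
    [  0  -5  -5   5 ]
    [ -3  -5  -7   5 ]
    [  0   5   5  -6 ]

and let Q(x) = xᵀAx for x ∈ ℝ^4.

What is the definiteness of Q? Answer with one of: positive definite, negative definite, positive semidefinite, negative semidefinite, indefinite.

Leading principal minors: Δ_1 = -5, Δ_2 = 25, Δ_3 = -5, Δ_4 = 5.
The signs alternate starting with Δ_1 < 0, so by Sylvester's criterion Q is negative definite.

negative definite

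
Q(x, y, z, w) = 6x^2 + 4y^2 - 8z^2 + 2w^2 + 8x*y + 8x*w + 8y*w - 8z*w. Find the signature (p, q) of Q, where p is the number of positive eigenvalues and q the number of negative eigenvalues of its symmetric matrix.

(2, 1)

The symmetric matrix is A = [[6, 4, 0, 4], [4, 4, 0, 4], [0, 0, -8, -4], [4, 4, -4, 2]].
Row-reducing A symmetrically gives the diagonal entries 6, 4/3, -8, 0.
So there are 2 positive, 1 negative, 1 zero pivots.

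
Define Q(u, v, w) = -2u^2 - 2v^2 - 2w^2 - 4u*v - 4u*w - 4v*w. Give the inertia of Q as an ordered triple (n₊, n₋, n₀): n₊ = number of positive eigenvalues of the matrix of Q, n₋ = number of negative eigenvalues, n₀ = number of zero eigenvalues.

(0, 1, 2)

The symmetric matrix is A = [[-2, -2, -2], [-2, -2, -2], [-2, -2, -2]].
Congruent diagonalization of A (simultaneous row and column reduction) yields pivots -2, 0, 0.
So there are 1 negative, 2 zero pivots.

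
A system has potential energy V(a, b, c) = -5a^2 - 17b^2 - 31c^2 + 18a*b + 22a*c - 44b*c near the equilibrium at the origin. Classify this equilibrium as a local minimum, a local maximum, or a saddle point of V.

The Hessian at the origin is H = [[-10, 18, 22], [18, -34, -44], [22, -44, -62]].
Congruent diagonalization of H (simultaneous row and column reduction) yields pivots -10, -8/5, -3/2.
So there are 3 negative pivots.
H is negative definite, so the origin is a strict local maximum.

local maximum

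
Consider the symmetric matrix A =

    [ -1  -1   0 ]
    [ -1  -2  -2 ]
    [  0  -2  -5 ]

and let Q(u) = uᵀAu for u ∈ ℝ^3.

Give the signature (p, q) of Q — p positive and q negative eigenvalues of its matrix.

Symmetric row and column elimination reduces A to a congruent diagonal form with pivots -1, -1, -1.
So there are 3 negative pivots.

(0, 3)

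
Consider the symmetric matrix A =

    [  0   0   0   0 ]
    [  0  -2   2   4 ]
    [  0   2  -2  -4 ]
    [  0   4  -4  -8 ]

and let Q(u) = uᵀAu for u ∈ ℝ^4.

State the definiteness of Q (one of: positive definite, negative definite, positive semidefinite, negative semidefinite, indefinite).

Symmetric row and column elimination reduces A to a congruent diagonal form with pivots 0, -2, 0, 0.
Counting signs: 1 negative, 3 zero.
Hence Q is negative semidefinite.

negative semidefinite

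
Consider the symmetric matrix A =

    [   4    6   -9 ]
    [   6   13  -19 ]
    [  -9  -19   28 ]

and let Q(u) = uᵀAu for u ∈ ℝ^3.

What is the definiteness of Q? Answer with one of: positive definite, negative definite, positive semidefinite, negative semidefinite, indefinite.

Leading principal minors: Δ_1 = 4, Δ_2 = 16, Δ_3 = 3.
All leading principal minors are positive, so by Sylvester's criterion Q is positive definite.

positive definite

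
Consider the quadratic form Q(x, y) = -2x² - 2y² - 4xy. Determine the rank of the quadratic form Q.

The symmetric matrix is A = [[-2, -2], [-2, -2]].
Symmetric row and column elimination reduces A to a congruent diagonal form with pivots -2, 0.
So there are 1 negative, 1 zero pivots.
The rank is the number of nonzero pivots: 1.

1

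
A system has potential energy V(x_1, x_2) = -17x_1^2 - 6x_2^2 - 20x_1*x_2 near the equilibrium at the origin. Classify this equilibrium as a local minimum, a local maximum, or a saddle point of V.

The Hessian at the origin is H = [[-34, -20], [-20, -12]].
det H = -34·-12 − (-20)² = 8 > 0 and H[1,1] = -34 < 0, so H is negative definite.
Therefore the origin is a local maximum.

local maximum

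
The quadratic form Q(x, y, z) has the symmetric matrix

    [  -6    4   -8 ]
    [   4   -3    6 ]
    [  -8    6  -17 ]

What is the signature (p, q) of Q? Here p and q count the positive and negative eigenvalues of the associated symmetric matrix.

(0, 3)

Congruent diagonalization of A (simultaneous row and column reduction) yields pivots -6, -1/3, -5.
Counting signs: 3 negative.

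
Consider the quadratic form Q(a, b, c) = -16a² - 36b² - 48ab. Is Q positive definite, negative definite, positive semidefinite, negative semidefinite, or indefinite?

The associated matrix is A = [[-16, -24, 0], [-24, -36, 0], [0, 0, 0]].
Applying the same elementary operations to the rows and columns of A produces a congruent diagonal matrix with entries -16, 0, 0.
So there are 1 negative, 2 zero pivots.
Hence Q is negative semidefinite.

negative semidefinite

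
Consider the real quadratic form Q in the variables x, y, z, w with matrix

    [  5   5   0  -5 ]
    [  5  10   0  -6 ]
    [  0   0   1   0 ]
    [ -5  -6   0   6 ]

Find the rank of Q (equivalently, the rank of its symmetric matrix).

4

Row-reducing A symmetrically gives the diagonal entries 5, 5, 1, 4/5.
That gives 4 positive pivots.
The rank is the number of nonzero pivots: 4.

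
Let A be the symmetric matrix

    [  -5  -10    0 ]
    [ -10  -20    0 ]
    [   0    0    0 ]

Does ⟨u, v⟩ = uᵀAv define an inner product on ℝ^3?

Symmetric row and column elimination reduces A to a congruent diagonal form with pivots -5, 0, 0.
Counting signs: 1 negative, 2 zero.
Hence Q is negative semidefinite.
⟨·,·⟩ is an inner product exactly when A is positive definite.

no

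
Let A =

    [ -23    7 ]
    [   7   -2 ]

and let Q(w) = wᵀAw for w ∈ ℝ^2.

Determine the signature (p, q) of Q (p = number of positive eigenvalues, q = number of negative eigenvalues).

Row-reducing A symmetrically gives the diagonal entries -23, 3/23.
That gives 1 positive, 1 negative pivots.

(1, 1)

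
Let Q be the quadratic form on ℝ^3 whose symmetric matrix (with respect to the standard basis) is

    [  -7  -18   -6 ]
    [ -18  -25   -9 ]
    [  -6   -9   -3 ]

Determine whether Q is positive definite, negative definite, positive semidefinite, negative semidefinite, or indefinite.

Symmetric row and column elimination reduces A to a congruent diagonal form with pivots -7, 149/7, 30/149.
Counting signs: 2 positive, 1 negative.
Hence Q is indefinite.

indefinite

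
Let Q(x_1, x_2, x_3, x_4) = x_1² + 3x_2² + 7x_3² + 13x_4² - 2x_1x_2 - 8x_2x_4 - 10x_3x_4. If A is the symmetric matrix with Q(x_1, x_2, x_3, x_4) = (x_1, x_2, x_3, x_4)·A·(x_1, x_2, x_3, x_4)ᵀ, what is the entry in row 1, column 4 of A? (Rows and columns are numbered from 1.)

0

The coefficient of x_1·x_4 in Q is 0. For a symmetric A this equals A[1,4] + A[4,1] = 2·A[1,4].
So A[1,4] = 0/2 = 0.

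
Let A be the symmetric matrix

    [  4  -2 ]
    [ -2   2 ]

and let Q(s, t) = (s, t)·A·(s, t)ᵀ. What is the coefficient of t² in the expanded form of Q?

2

The coefficient of t² is the diagonal entry A[2,2] = 2.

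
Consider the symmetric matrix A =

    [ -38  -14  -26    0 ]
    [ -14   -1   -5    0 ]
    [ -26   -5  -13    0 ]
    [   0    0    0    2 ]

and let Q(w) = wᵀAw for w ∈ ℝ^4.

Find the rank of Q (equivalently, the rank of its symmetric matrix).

4

Row-reducing A symmetrically gives the diagonal entries -38, 79/19, -20/79, 2.
That gives 2 positive, 2 negative pivots.
The rank is the number of nonzero pivots: 4.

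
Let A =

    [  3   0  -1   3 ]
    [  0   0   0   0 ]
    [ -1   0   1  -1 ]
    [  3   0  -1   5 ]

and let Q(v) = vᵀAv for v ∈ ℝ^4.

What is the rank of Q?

Row-reducing A symmetrically gives the diagonal entries 3, 0, 2/3, 2.
Counting signs: 3 positive, 1 zero.
The rank is the number of nonzero pivots: 3.

3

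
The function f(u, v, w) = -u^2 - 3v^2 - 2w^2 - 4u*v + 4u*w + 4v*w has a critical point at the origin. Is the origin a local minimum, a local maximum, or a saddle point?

saddle point

The Hessian at the origin is H = [[-2, -4, 4], [-4, -6, 4], [4, 4, -4]].
Applying the same elementary operations to the rows and columns of H produces a congruent diagonal matrix with entries -2, 2, -4.
That gives 1 positive, 2 negative pivots.
H is indefinite, so the origin is a saddle point.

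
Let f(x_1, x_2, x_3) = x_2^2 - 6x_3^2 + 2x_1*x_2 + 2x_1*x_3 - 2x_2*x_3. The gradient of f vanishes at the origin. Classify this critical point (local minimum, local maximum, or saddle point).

saddle point

The Hessian at the origin is H = [[0, 2, 2], [2, 2, -2], [2, -2, -12]].
H is indefinite, so the origin is a saddle point.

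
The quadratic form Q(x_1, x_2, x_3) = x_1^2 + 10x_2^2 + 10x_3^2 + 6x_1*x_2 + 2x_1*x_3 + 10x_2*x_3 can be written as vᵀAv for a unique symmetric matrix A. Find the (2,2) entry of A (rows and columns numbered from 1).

The coefficient of x_2^2 in Q is 10, and that is exactly A[2,2].

10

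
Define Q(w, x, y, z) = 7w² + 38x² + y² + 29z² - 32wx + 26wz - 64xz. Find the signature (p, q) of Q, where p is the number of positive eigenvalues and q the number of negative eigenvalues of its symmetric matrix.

Write A = [[7, -16, 0, 13], [-16, 38, 0, -32], [0, 0, 1, 0], [13, -32, 0, 29]].
Applying the same elementary operations to the rows and columns of A produces a congruent diagonal matrix with entries 7, 10/7, 1, 6/5.
So there are 4 positive pivots.

(4, 0)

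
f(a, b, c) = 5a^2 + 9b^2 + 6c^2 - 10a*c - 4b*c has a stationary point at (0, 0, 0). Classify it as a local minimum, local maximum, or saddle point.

The Hessian at the origin is H = [[10, 0, -10], [0, 18, -4], [-10, -4, 12]].
An LDLᵀ factorisation of H has diagonal entries 10, 18, 10/9.
So there are 3 positive pivots.
H is positive definite, so the origin is a strict local minimum.

local minimum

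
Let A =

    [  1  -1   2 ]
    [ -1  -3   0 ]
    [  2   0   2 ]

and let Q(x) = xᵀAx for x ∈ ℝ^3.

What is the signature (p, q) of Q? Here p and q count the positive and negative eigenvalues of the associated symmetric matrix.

Applying the same elementary operations to the rows and columns of A produces a congruent diagonal matrix with entries 1, -4, -1.
That gives 1 positive, 2 negative pivots.

(1, 2)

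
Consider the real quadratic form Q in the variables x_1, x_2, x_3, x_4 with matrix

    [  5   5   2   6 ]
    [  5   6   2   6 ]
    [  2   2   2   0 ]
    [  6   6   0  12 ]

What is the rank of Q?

Congruent diagonalization of A (simultaneous row and column reduction) yields pivots 5, 1, 6/5, 0.
So there are 3 positive, 1 zero pivots.
The rank is the number of nonzero pivots: 3.

3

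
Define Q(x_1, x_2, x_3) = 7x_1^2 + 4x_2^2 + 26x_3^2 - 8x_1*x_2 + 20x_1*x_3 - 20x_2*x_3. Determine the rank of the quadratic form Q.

The associated matrix is A = [[7, -4, 10], [-4, 4, -10], [10, -10, 26]].
Symmetric row and column elimination reduces A to a congruent diagonal form with pivots 7, 12/7, 1.
Counting signs: 3 positive.
The rank is the number of nonzero pivots: 3.

3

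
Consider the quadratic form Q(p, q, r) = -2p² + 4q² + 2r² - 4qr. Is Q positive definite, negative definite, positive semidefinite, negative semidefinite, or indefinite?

The associated matrix is A = [[-2, 0, 0], [0, 4, -2], [0, -2, 2]].
Row-reducing A symmetrically gives the diagonal entries -2, 4, 1.
Counting signs: 2 positive, 1 negative.
Hence Q is indefinite.

indefinite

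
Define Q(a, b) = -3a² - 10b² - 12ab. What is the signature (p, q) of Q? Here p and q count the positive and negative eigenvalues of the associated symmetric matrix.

The associated matrix is A = [[-3, -6], [-6, -10]].
Row-reducing A symmetrically gives the diagonal entries -3, 2.
So there are 1 positive, 1 negative pivots.

(1, 1)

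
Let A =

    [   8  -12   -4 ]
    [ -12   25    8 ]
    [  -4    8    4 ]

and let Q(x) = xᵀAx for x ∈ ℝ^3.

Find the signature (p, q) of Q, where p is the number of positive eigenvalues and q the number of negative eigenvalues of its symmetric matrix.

(3, 0)

Row-reducing A symmetrically gives the diagonal entries 8, 7, 10/7.
Counting signs: 3 positive.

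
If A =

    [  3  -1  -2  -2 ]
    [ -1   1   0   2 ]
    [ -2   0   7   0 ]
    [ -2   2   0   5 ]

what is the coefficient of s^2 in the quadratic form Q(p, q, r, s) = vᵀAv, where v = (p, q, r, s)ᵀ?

The coefficient of s^2 is the diagonal entry A[4,4] = 5.

5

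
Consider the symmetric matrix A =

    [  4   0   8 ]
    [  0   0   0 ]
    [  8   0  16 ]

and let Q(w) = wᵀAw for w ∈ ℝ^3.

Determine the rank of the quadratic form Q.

Symmetric row and column elimination reduces A to a congruent diagonal form with pivots 4, 0, 0.
That gives 1 positive, 2 zero pivots.
The rank is the number of nonzero pivots: 1.

1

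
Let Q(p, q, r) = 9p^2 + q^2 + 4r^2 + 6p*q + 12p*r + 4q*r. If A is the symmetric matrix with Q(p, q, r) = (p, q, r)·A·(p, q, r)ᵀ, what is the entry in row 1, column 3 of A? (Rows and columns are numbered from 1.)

The coefficient of p·r in Q is 12. For a symmetric A this equals A[1,3] + A[3,1] = 2·A[1,3].
So A[1,3] = 12/2 = 6.

6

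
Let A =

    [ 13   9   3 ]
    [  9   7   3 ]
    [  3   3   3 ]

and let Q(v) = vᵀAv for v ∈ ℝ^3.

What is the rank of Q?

3

An LDLᵀ factorisation of A has diagonal entries 13, 10/13, 6/5.
That gives 3 positive pivots.
The rank is the number of nonzero pivots: 3.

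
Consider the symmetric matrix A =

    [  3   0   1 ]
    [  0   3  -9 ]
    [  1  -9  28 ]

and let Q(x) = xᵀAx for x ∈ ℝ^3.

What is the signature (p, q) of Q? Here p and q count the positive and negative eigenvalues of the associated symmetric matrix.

Row-reducing A symmetrically gives the diagonal entries 3, 3, 2/3.
That gives 3 positive pivots.

(3, 0)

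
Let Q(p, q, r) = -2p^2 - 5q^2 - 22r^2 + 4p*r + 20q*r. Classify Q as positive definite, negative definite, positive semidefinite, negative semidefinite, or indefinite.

The symmetric matrix is A = [[-2, 0, 2], [0, -5, 10], [2, 10, -22]].
Congruent diagonalization of A (simultaneous row and column reduction) yields pivots -2, -5, 0.
That gives 2 negative, 1 zero pivots.
Hence Q is negative semidefinite.

negative semidefinite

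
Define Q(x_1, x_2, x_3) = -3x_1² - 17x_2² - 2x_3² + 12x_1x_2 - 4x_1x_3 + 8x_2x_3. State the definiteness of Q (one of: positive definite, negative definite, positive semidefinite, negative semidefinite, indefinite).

The associated matrix is A = [[-3, 6, -2], [6, -17, 4], [-2, 4, -2]].
Symmetric row and column elimination reduces A to a congruent diagonal form with pivots -3, -5, -2/3.
So there are 3 negative pivots.
Hence Q is negative definite.

negative definite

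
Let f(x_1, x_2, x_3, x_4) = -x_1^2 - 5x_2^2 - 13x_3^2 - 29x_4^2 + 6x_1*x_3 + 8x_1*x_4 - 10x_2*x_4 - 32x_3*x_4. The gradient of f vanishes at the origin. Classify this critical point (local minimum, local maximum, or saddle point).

The Hessian at the origin is H = [[-2, 0, 6, 8], [0, -10, 0, -10], [6, 0, -26, -32], [8, -10, -32, -58]].
Symmetric row and column elimination reduces H to a congruent diagonal form with pivots -2, -10, -8, -8.
So there are 4 negative pivots.
H is negative definite, so the origin is a strict local maximum.

local maximum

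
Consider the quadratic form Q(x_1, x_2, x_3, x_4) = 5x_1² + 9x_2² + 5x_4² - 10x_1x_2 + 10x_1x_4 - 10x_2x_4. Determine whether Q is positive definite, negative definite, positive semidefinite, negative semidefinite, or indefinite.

positive semidefinite

The symmetric matrix is A = [[5, -5, 0, 5], [-5, 9, 0, -5], [0, 0, 0, 0], [5, -5, 0, 5]].
Applying the same elementary operations to the rows and columns of A produces a congruent diagonal matrix with entries 5, 4, 0, 0.
Counting signs: 2 positive, 2 zero.
Hence Q is positive semidefinite.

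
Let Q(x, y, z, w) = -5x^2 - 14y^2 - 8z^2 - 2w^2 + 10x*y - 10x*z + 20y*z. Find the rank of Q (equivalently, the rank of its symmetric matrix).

4

The symmetric matrix is A = [[-5, 5, -5, 0], [5, -14, 10, 0], [-5, 10, -8, 0], [0, 0, 0, -2]].
Symmetric row and column elimination reduces A to a congruent diagonal form with pivots -5, -9, -2/9, -2.
So there are 4 negative pivots.
The rank is the number of nonzero pivots: 4.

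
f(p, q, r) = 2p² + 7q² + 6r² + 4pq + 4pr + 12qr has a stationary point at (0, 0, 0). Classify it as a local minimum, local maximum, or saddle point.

The Hessian at the origin is H = [[4, 4, 4], [4, 14, 12], [4, 12, 12]].
Symmetric row and column elimination reduces H to a congruent diagonal form with pivots 4, 10, 8/5.
Counting signs: 3 positive.
H is positive definite, so the origin is a strict local minimum.

local minimum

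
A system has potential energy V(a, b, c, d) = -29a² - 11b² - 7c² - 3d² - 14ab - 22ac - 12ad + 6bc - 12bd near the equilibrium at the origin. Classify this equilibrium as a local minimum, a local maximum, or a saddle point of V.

saddle point

The Hessian at the origin is H = [[-58, -14, -22, -12], [-14, -22, 6, -12], [-22, 6, -14, 0], [-12, -12, 0, -6]].
Congruent diagonalization of H (simultaneous row and column reduction) yields pivots -58, -540/29, 164/135, 6/41.
So there are 2 positive, 2 negative pivots.
H is indefinite, so the origin is a saddle point.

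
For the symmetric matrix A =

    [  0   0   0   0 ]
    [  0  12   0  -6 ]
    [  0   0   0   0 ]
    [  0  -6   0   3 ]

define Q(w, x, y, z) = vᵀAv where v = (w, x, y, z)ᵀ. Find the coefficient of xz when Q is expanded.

-12

The coefficient of xz is A[2,4] + A[4,2] = 2·(-6) = -12.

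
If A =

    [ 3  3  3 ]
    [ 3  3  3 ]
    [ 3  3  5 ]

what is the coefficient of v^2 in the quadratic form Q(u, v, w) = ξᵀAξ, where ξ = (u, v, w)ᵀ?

3

The coefficient of v^2 is the diagonal entry A[2,2] = 3.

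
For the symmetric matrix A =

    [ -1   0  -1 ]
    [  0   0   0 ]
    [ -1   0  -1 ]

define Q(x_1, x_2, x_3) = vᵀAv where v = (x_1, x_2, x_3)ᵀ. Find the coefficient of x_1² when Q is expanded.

-1

The coefficient of x_1² is the diagonal entry A[1,1] = -1.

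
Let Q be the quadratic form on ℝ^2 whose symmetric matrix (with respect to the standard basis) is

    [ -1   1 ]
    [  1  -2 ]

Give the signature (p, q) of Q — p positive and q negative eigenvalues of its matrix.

An LDLᵀ factorisation of A has diagonal entries -1, -1.
Counting signs: 2 negative.

(0, 2)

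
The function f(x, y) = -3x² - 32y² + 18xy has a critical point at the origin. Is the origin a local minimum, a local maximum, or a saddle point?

local maximum

The Hessian at the origin is H = [[-6, 18], [18, -64]].
det H = -6·-64 − (18)² = 60 > 0 and H[1,1] = -6 < 0, so H is negative definite.
Therefore the origin is a local maximum.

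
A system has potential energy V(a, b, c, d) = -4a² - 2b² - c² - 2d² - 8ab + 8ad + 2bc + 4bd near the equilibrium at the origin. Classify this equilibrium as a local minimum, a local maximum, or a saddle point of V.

saddle point

The Hessian at the origin is H = [[-8, -8, 0, 8], [-8, -4, 2, 4], [0, 2, -2, 0], [8, 4, 0, -4]].
Symmetric row and column elimination reduces H to a congruent diagonal form with pivots -8, 4, -3, 4/3.
That gives 2 positive, 2 negative pivots.
H is indefinite, so the origin is a saddle point.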